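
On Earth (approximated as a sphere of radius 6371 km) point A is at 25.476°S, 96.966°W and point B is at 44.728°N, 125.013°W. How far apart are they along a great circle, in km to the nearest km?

With latitudes φ₁ = -25.476°, φ₂ = 44.728° and longitude difference Δλ = -28.047°:
cos c = sin φ₁ sin φ₂ + cos φ₁ cos φ₂ cos Δλ = (-0.4301)(0.7037) + (0.9028)(0.7105)(0.8826) = 0.26335,
so c = arccos(0.26335) = 1.30430 rad.
Distance = R·c = 6371 × 1.3043 ≈ 8310 km.

8310 km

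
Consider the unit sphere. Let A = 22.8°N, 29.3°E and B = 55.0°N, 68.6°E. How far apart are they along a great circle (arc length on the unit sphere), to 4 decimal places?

0.7574

In radians: φ₁ = 0.3979, φ₂ = 0.9599, Δλ = 39.300° = 0.6859 rad.
cos c = sin φ₁ sin φ₂ + cos φ₁ cos φ₂ cos Δλ = (0.3875)(0.8192) + (0.9219)(0.5736)(0.7738) = 0.72661,
so c = arccos(0.72661) = 0.75742 rad.
On the unit sphere the arc length equals the central angle: 0.7574.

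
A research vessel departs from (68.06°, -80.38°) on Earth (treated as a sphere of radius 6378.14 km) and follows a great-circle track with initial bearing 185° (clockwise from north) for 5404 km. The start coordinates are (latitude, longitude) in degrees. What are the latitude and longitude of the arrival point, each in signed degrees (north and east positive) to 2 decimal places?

Angular distance δ = d/R = 5404/6378.14 = 0.84727 rad; initial bearing θ = 3.2289 rad.
sin φ₂ = sin φ₁ cos δ + cos φ₁ sin δ cos θ = (0.9276)(0.6620) + (0.3736)(0.7495)(-0.9962) = 0.3351, so φ₂ = 19.58°.
Δλ = atan2(sin θ sin δ cos φ₁, cos δ − sin φ₁ sin φ₂) = atan2(-0.0244, 0.3512) = -3.976°.
λ₂ = -80.380° − 3.976° = -84.36°.

19.58°, -84.36°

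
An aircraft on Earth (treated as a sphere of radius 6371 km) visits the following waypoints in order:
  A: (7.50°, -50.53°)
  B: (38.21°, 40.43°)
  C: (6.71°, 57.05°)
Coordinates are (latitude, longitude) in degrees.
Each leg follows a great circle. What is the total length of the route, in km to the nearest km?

Leg A→B: central angle 1.5031 rad, distance 9576.0 km.
Leg B→C: central angle 0.6093 rad, distance 3882.0 km.
Total: 9576.0 + 3882.0 ≈ 13458 km.

13458 km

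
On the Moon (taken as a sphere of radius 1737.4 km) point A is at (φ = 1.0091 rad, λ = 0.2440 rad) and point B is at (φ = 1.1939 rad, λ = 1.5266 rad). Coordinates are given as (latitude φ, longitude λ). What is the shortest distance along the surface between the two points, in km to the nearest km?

988 km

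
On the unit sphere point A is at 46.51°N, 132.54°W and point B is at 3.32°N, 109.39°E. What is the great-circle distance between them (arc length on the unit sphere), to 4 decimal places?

1.8559

In radians: φ₁ = 0.8118, φ₂ = 0.0579, Δλ = -118.070° = -2.0607 rad.
Haversine: a = sin²(Δφ/2) + cos φ₁ cos φ₂ sin²(Δλ/2) = 0.1355 + (0.6882)(0.9983)(0.7353) = 0.64064.
Central angle c = 2·arcsin(√a) = 1.85593 rad.
On the unit sphere the arc length equals the central angle: 1.8559.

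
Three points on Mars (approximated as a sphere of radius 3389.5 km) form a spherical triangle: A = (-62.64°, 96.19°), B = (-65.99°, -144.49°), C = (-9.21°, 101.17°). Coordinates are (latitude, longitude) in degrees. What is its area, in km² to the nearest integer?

Side lengths (central angles): a = 1.5901, b = 0.9347, c = 0.7674 rad; semiperimeter s = 1.6461.
By l'Huilier's theorem, tan(E/4) = √[tan(s/2) tan((s−a)/2) tan((s−b)/2) tan((s−c)/2)], giving spherical excess E = 0.2899 rad.
Area = E·R² = 0.2899 × (3389.5)² ≈ 3330165 km².

3330165 km²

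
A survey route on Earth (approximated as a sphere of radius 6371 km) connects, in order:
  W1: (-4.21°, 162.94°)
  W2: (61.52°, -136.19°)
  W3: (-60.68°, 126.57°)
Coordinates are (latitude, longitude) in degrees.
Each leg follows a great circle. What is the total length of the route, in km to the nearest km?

24810 km

Leg W1→W2: central angle 1.4030 rad, distance 8938.7 km.
Leg W2→W3: central angle 2.4911 rad, distance 15871.1 km.
Total: 8938.7 + 15871.1 ≈ 24810 km.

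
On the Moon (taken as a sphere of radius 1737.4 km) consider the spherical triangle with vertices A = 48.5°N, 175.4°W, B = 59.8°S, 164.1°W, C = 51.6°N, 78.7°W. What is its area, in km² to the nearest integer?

Side lengths (central angles): a = 2.2814, b = 1.0016, c = 1.8970 rad; semiperimeter s = 2.5900.
By l'Huilier's theorem, tan(E/4) = √[tan(s/2) tan((s−a)/2) tan((s−b)/2) tan((s−c)/2)], giving spherical excess E = 1.6895 rad.
Area = E·R² = 1.6895 × (1737.4)² ≈ 5099777 km².

5099777 km²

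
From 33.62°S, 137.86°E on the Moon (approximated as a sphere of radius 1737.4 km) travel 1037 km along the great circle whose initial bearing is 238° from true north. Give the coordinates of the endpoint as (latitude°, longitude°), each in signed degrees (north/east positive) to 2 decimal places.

Angular distance δ = d/R = 1037/1737.4 = 0.59687 rad; initial bearing θ = 4.1539 rad.
sin φ₂ = sin φ₁ cos δ + cos φ₁ sin δ cos θ = (-0.5537)(0.8271) + (0.8327)(0.5621)(-0.5299) = -0.7060, so φ₂ = -44.91°.
Δλ = atan2(sin θ sin δ cos φ₁, cos δ − sin φ₁ sin φ₂) = atan2(-0.3969, 0.4362) = -42.300°.
λ₂ = 137.860° − 42.300° = 95.56°.

-44.91°, 95.56°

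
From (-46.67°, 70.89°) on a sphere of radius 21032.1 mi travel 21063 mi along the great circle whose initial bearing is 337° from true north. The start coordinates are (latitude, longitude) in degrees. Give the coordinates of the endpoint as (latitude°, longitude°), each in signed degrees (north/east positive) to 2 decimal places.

8.04°, 51.48°

Angular distance δ = d/R = 21063/21032.1 = 1.00147 rad; initial bearing θ = 5.8818 rad.
sin φ₂ = sin φ₁ cos δ + cos φ₁ sin δ cos θ = (-0.7274)(0.5391) + (0.6862)(0.8423)(0.9205) = 0.1399, so φ₂ = 8.04°.
Δλ = atan2(sin θ sin δ cos φ₁, cos δ − sin φ₁ sin φ₂) = atan2(-0.2258, 0.6408) = -19.413°.
λ₂ = 70.890° − 19.413° = 51.48°.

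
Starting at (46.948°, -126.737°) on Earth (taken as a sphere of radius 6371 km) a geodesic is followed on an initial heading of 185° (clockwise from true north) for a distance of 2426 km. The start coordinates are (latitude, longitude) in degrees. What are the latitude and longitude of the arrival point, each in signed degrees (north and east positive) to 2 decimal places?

25.19°, -128.79°

Angular distance δ = d/R = 2426/6371 = 0.38079 rad; initial bearing θ = 3.2289 rad.
sin φ₂ = sin φ₁ cos δ + cos φ₁ sin δ cos θ = (0.7307)(0.9284) + (0.6827)(0.3717)(-0.9962) = 0.4256, so φ₂ = 25.19°.
Δλ = atan2(sin θ sin δ cos φ₁, cos δ − sin φ₁ sin φ₂) = atan2(-0.0221, 0.6173) = -2.051°.
λ₂ = -126.737° − 2.051° = -128.79°.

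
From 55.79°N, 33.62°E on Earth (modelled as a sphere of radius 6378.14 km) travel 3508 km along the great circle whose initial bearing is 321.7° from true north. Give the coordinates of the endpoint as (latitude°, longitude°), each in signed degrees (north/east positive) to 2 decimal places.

69.33°, -32.99°

Angular distance δ = d/R = 3508/6378.14 = 0.55000 rad; initial bearing θ = 5.6147 rad.
sin φ₂ = sin φ₁ cos δ + cos φ₁ sin δ cos θ = (0.8270)(0.8525) + (0.5622)(0.5227)(0.7848) = 0.9356, so φ₂ = 69.33°.
Δλ = atan2(sin θ sin δ cos φ₁, cos δ − sin φ₁ sin φ₂) = atan2(-0.1821, 0.0788) = -66.615°.
λ₂ = 33.620° − 66.615° = -32.99°.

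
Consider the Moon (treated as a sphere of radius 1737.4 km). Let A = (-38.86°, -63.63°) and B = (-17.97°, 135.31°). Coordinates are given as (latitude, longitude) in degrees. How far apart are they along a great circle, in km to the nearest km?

3653 km

With latitudes φ₁ = -38.860°, φ₂ = -17.970° and longitude difference Δλ = -161.060°:
cos c = sin φ₁ sin φ₂ + cos φ₁ cos φ₂ cos Δλ = (-0.6274)(-0.3085) + (0.7787)(0.9512)(-0.9459) = -0.50702,
so c = arccos(-0.50702) = 2.10252 rad.
Distance = R·c = 1737.4 × 2.1025 ≈ 3653 km.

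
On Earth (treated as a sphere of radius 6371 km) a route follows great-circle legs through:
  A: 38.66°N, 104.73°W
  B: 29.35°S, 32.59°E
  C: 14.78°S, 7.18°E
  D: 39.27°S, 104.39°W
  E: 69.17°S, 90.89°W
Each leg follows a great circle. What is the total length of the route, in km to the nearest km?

Leg A→B: central angle 2.5091 rad, distance 15985.5 km.
Leg B→C: central angle 0.4815 rad, distance 3067.5 km.
Leg C→D: central angle 1.6848 rad, distance 10733.6 km.
Leg D→E: central angle 0.5369 rad, distance 3420.7 km.
Total: 15985.5 + 3067.5 + 10733.6 + 3420.7 ≈ 33207 km.

33207 km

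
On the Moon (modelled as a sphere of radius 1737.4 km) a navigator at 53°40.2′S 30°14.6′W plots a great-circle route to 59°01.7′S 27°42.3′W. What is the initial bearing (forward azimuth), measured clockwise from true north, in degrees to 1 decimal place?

166.3°

With φ₁ = -0.9367, φ₂ = -1.0302, Δλ = 0.0443 rad, the forward-azimuth formula gives
θ = atan2( sin Δλ cos φ₂ , cos φ₁ sin φ₂ − sin φ₁ cos φ₂ cos Δλ ) = atan2(0.0228, -0.0938) = 166.34°.
So the initial bearing is 166.3°.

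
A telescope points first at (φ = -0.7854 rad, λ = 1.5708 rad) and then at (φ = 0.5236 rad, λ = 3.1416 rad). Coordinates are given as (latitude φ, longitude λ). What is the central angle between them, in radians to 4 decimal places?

With latitudes φ₁ = -45.000°, φ₂ = 30.000° and longitude difference Δλ = 90.000°:
cos c = sin φ₁ sin φ₂ + cos φ₁ cos φ₂ cos Δλ = (-0.7071)(0.5000) + (0.7071)(0.8660)(-0.0000) = -0.35356,
so c = arccos(-0.35356) = 1.93217 rad.
So the angular separation is 1.9322 rad.

1.9322 rad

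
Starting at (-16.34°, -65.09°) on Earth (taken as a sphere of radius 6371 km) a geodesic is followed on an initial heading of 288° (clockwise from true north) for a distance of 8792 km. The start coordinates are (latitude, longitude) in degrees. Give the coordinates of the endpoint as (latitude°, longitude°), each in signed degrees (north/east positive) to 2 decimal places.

13.76°, -139.11°

Angular distance δ = d/R = 8792/6371 = 1.38000 rad; initial bearing θ = 5.0265 rad.
sin φ₂ = sin φ₁ cos δ + cos φ₁ sin δ cos θ = (-0.2813)(0.1896) + (0.9596)(0.9819)(0.3090) = 0.2378, so φ₂ = 13.76°.
Δλ = atan2(sin θ sin δ cos φ₁, cos δ − sin φ₁ sin φ₂) = atan2(-0.8961, 0.2565) = -74.024°.
λ₂ = -65.090° − 74.024° = -139.11°.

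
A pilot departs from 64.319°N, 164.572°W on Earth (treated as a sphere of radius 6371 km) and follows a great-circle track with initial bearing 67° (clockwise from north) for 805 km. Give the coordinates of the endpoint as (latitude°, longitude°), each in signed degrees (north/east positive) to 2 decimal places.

Angular distance δ = d/R = 805/6371 = 0.12635 rad; initial bearing θ = 1.1694 rad.
sin φ₂ = sin φ₁ cos δ + cos φ₁ sin δ cos θ = (0.9012)(0.9920) + (0.4334)(0.1260)(0.3907) = 0.9154, so φ₂ = 66.26°.
Δλ = atan2(sin θ sin δ cos φ₁, cos δ − sin φ₁ sin φ₂) = atan2(0.0503, 0.1671) = 16.746°.
λ₂ = -164.572° + 16.746° = -147.83°.

66.26°, -147.83°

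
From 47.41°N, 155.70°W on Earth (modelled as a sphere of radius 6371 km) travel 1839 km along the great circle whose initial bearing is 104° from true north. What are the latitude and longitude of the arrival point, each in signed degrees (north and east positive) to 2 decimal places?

41.24°, -134.15°

Angular distance δ = d/R = 1839/6371 = 0.28865 rad; initial bearing θ = 1.8151 rad.
sin φ₂ = sin φ₁ cos δ + cos φ₁ sin δ cos θ = (0.7362)(0.9586) + (0.6767)(0.2847)(-0.2419) = 0.6592, so φ₂ = 41.24°.
Δλ = atan2(sin θ sin δ cos φ₁, cos δ − sin φ₁ sin φ₂) = atan2(0.1869, 0.4734) = 21.548°.
λ₂ = -155.700° + 21.548° = -134.15°.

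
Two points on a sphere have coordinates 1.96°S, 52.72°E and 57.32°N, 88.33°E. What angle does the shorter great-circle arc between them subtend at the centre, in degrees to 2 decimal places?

65.80°

With latitudes φ₁ = -1.960°, φ₂ = 57.320° and longitude difference Δλ = 35.610°:
Haversine: a = sin²(Δφ/2) + cos φ₁ cos φ₂ sin²(Δλ/2) = 0.2446 + (0.9994)(0.5399)(0.0935) = 0.29503.
Central angle c = 2·arcsin(√a) = 1.14842 rad.
So the angular separation is 65.80°.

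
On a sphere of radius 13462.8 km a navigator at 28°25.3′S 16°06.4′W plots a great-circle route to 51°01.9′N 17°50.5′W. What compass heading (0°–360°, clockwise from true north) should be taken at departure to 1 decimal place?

358.9°

Δλ = -1.735° = -0.0303 rad.
y = sin Δλ · cos φ₂ = (-0.0303)(0.6289) = -0.0190
x = cos φ₁ sin φ₂ − sin φ₁ cos φ₂ cos Δλ = (0.8795)(0.7775) − (-0.4760)(0.6289)(0.9995) = 0.9830
θ = atan2(y, x) = -1.11°; adding 360° gives 358.9°.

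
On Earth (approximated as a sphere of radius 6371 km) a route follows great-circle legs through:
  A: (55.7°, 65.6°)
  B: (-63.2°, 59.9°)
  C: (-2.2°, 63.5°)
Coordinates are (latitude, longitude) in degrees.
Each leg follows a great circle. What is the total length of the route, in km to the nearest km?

Leg A→B: central angle 2.0766 rad, distance 13230.2 km.
Leg B→C: central angle 1.0657 rad, distance 6789.4 km.
Total: 13230.2 + 6789.4 ≈ 20020 km.

20020 km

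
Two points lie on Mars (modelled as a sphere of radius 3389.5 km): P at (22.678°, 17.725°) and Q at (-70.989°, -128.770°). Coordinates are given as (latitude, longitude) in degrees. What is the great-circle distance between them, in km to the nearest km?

7570 km

With latitudes φ₁ = 22.678°, φ₂ = -70.989° and longitude difference Δλ = -146.495°:
cos c = sin φ₁ sin φ₂ + cos φ₁ cos φ₂ cos Δλ = (0.3856)(-0.9455) + (0.9227)(0.3257)(-0.8338) = -0.61514,
so c = arccos(-0.61514) = 2.23337 rad.
Distance = R·c = 3389.5 × 2.2334 ≈ 7570 km.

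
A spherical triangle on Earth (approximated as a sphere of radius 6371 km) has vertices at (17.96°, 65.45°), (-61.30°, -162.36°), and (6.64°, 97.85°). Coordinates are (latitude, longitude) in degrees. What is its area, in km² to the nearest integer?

24779047 km²

Side lengths (central angles): a = 1.7544, b = 0.5855, c = 2.1862 rad; semiperimeter s = 2.2630.
By l'Huilier's theorem, tan(E/4) = √[tan(s/2) tan((s−a)/2) tan((s−b)/2) tan((s−c)/2)], giving spherical excess E = 0.6105 rad.
Area = E·R² = 0.6105 × (6371)² ≈ 24779047 km².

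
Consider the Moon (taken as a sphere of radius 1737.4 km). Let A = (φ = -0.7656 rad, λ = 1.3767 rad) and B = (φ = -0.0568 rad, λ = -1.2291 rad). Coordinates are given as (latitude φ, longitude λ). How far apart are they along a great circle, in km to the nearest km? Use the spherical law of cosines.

3803 km

Let φ₁ = -0.7656 rad, φ₂ = -0.0568 rad, and Δλ = -2.6058 rad.
cos c = sin φ₁ sin φ₂ + cos φ₁ cos φ₂ cos Δλ = (-0.6930)(-0.0568) + (0.7210)(0.9984)(-0.8599) = -0.57959,
so c = arccos(-0.57959) = 2.18903 rad.
Distance = R·c = 1737.4 × 2.1890 ≈ 3803 km.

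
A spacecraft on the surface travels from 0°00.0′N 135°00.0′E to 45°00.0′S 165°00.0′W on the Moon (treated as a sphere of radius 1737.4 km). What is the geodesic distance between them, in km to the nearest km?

2101 km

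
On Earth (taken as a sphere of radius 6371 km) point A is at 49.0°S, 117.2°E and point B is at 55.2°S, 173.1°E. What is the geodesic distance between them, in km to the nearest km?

With latitudes φ₁ = -49.000°, φ₂ = -55.200° and longitude difference Δλ = 55.900°:
cos c = sin φ₁ sin φ₂ + cos φ₁ cos φ₂ cos Δλ = (-0.7547)(-0.8211) + (0.6561)(0.5707)(0.5606) = 0.82964,
so c = arccos(0.82964) = 0.59233 rad.
Distance = R·c = 6371 × 0.5923 ≈ 3774 km.

3774 km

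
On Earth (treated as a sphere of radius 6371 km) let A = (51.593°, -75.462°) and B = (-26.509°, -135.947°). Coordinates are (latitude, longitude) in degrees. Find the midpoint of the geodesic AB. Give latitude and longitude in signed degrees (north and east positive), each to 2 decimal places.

Central angle δ = 1.6467 rad. Interpolating on the sphere with fraction f = 0.5:
P = [sin((1−f)δ)·A + sin(fδ)·B] / sin δ = 0.7356·A + 0.7356·B in Cartesian coordinates,
giving P = (-0.3584, -0.9000, 0.2481), i.e. latitude 14.36°, longitude -111.71°.

14.36°, -111.71°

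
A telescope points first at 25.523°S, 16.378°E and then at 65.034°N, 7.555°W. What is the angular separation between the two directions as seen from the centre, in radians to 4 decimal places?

Let φ₁ = -0.4455 rad, φ₂ = 1.1351 rad, and Δλ = -0.4177 rad.
Haversine: a = sin²(Δφ/2) + cos φ₁ cos φ₂ sin²(Δλ/2) = 0.5049 + (0.9024)(0.4221)(0.0430) = 0.52124.
Central angle c = 2·arcsin(√a) = 1.61328 rad.
So the angular separation is 1.6133 rad.

1.6133 rad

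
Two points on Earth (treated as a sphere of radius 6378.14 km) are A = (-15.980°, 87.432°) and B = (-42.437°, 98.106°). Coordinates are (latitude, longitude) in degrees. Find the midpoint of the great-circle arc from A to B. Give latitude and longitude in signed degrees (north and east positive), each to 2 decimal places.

-29.31°, 92.07°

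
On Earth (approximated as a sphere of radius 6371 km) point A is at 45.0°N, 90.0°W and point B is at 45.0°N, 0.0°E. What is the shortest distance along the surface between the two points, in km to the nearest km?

In radians: φ₁ = 0.7854, φ₂ = 0.7854, Δλ = 90.000° = 1.5708 rad.
Haversine: a = sin²(Δφ/2) + cos φ₁ cos φ₂ sin²(Δλ/2) = 0.0000 + (0.7071)(0.7071)(0.5000) = 0.25000.
Central angle c = 2·arcsin(√a) = 1.04720 rad.
Distance = R·c = 6371 × 1.0472 ≈ 6672 km.

6672 km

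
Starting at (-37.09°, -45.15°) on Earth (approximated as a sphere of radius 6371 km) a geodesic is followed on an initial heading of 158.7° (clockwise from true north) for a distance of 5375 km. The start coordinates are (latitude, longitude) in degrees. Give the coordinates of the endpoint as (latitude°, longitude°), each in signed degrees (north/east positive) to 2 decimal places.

Angular distance δ = d/R = 5375/6371 = 0.84367 rad; initial bearing θ = 2.7698 rad.
sin φ₂ = sin φ₁ cos δ + cos φ₁ sin δ cos θ = (-0.6031)(0.6647) + (0.7977)(0.7471)(-0.9317) = -0.9561, so φ₂ = -72.96°.
Δλ = atan2(sin θ sin δ cos φ₁, cos δ − sin φ₁ sin φ₂) = atan2(0.2165, 0.0881) = 67.849°.
λ₂ = -45.150° + 67.849° = 22.70°.

-72.96°, 22.70°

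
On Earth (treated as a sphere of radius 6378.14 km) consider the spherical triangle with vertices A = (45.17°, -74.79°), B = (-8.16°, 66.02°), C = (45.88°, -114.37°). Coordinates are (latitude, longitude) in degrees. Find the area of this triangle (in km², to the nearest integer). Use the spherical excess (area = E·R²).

44309935 km²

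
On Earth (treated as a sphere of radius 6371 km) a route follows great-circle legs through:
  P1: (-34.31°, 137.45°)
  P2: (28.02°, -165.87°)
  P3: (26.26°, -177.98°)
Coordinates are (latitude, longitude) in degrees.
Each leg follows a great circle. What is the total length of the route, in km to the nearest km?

Leg P1→P2: central angle 1.4346 rad, distance 9140.0 km.
Leg P2→P3: central angle 0.1905 rad, distance 1213.6 km.
Total: 9140.0 + 1213.6 ≈ 10354 km.

10354 km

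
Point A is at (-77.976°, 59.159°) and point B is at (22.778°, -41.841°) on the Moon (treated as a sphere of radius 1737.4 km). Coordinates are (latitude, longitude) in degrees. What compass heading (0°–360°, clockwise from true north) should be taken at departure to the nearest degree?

With φ₁ = -1.3609, φ₂ = 0.3976, Δλ = -1.7628 rad, the forward-azimuth formula gives
θ = atan2( sin Δλ cos φ₂ , cos φ₁ sin φ₂ − sin φ₁ cos φ₂ cos Δλ ) = atan2(-0.9051, -0.0914) = -95.77°.
Adding 360° brings this into [0°, 360°): 264°.

264°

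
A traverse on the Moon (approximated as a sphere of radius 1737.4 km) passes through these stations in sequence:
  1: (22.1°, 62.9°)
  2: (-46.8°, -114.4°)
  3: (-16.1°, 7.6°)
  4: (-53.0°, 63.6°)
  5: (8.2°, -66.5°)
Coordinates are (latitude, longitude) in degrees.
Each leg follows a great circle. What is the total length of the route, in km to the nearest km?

Leg 1→2: central angle 2.7088 rad, distance 4706.3 km.
Leg 2→3: central angle 1.7177 rad, distance 2984.3 km.
Leg 3→4: central angle 0.9946 rad, distance 1728.1 km.
Leg 4→5: central angle 2.0916 rad, distance 3634.0 km.
Total: 4706.3 + 2984.3 + 1728.1 + 3634.0 ≈ 13053 km.

13053 km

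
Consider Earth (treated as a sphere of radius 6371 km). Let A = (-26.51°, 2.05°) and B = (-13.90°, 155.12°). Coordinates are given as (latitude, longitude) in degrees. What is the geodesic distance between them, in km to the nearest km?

14661 km

With latitudes φ₁ = -26.510°, φ₂ = -13.900° and longitude difference Δλ = 153.070°:
cos c = sin φ₁ sin φ₂ + cos φ₁ cos φ₂ cos Δλ = (-0.4464)(-0.2402) + (0.8949)(0.9707)(-0.8916) = -0.66723,
so c = arccos(-0.66723) = 2.30128 rad.
Distance = R·c = 6371 × 2.3013 ≈ 14661 km.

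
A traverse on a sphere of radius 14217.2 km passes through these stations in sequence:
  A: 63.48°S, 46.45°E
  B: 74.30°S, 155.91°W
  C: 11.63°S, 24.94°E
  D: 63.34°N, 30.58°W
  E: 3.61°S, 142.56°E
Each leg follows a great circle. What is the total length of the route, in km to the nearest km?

84771 km

Leg A→B: central angle 0.7233 rad, distance 10282.7 km.
Leg B→C: central angle 1.6418 rad, distance 23341.8 km.
Leg C→D: central angle 1.5021 rad, distance 21355.7 km.
Leg D→E: central angle 2.0954 rad, distance 29790.7 km.
Total: 10282.7 + 23341.8 + 21355.7 + 29790.7 ≈ 84771 km.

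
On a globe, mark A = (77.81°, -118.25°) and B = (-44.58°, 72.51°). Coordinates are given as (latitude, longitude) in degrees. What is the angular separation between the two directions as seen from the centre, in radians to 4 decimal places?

In radians: φ₁ = 1.3580, φ₂ = -0.7781, Δλ = -169.240° = -2.9538 rad.
cos c = sin φ₁ sin φ₂ + cos φ₁ cos φ₂ cos Δλ = (0.9775)(-0.7019) + (0.2112)(0.7123)(-0.9824) = -0.83383,
so c = arccos(-0.83383) = 2.55681 rad.
So the angular separation is 2.5568 rad.

2.5568 rad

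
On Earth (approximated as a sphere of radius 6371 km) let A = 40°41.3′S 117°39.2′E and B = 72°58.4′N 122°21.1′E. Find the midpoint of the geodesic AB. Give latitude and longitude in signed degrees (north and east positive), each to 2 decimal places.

The central angle between A and B is δ = 1.9846 rad.
With f = 0.5, the slerp weights are sin((1−f)δ)/sin δ = 0.9145 and sin(fδ)/sin δ = 0.9145.
Weighted sum of the unit vectors: (0.9145)·(-0.3519,0.6717,-0.6519) + (0.9145)·(-0.1567,0.2474,0.9562) = (-0.4651, 0.8404, 0.2782).
Converting back: φ = atan2(z, √(x²+y²)) = 16.15°, λ = atan2(y, x) = 118.96°.

16.15°, 118.96°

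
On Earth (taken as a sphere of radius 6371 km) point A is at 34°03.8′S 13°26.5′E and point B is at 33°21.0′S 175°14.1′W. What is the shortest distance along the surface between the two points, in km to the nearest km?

12465 km

With latitudes φ₁ = -34.063°, φ₂ = -33.350° and longitude difference Δλ = 171.323°:
cos c = sin φ₁ sin φ₂ + cos φ₁ cos φ₂ cos Δλ = (-0.5601)(-0.5498) + (0.8284)(0.8353)(-0.9886) = -0.37616,
so c = arccos(-0.37616) = 1.95645 rad.
Distance = R·c = 6371 × 1.9564 ≈ 12465 km.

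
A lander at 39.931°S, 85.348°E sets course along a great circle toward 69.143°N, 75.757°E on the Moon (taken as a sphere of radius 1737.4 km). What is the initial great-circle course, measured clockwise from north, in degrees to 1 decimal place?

356.4°

Δλ = -9.591° = -0.1674 rad.
y = sin Δλ · cos φ₂ = (-0.1666)(0.3560) = -0.0593
x = cos φ₁ sin φ₂ − sin φ₁ cos φ₂ cos Δλ = (0.7668)(0.9345) − (-0.6419)(0.3560)(0.9860) = 0.9419
θ = atan2(y, x) = -3.60°; adding 360° gives 356.4°.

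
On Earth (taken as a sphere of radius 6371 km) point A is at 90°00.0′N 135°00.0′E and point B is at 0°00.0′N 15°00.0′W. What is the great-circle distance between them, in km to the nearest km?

10008 km

In radians: φ₁ = 1.5708, φ₂ = 0.0000, Δλ = -150.000° = -2.6180 rad.
cos c = sin φ₁ sin φ₂ + cos φ₁ cos φ₂ cos Δλ = (1.0000)(0.0000) + (0.0000)(1.0000)(-0.8660) = 0.00000,
so c = arccos(0.00000) = 1.57080 rad.
Distance = R·c = 6371 × 1.5708 ≈ 10008 km.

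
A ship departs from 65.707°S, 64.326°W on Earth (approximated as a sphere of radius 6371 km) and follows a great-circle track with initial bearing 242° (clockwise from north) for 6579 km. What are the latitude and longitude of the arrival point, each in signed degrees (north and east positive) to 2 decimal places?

-39.27°, -165.99°

Angular distance δ = d/R = 6579/6371 = 1.03265 rad; initial bearing θ = 4.2237 rad.
sin φ₂ = sin φ₁ cos δ + cos φ₁ sin δ cos θ = (-0.9115)(0.5125) + (0.4114)(0.8587)(-0.4695) = -0.6330, so φ₂ = -39.27°.
Δλ = atan2(sin θ sin δ cos φ₁, cos δ − sin φ₁ sin φ₂) = atan2(-0.3119, -0.0644) = -101.668°.
λ₂ = -64.326° − 101.668° = -165.99°.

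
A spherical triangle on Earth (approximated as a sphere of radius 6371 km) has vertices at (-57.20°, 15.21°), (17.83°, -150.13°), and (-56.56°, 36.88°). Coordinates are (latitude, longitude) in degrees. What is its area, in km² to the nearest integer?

Side lengths (central angles): a = 2.4594, b = 0.2061, c = 2.4284 rad; semiperimeter s = 2.5469.
By l'Huilier's theorem, tan(E/4) = √[tan(s/2) tan((s−a)/2) tan((s−b)/2) tan((s−c)/2)], giving spherical excess E = 0.5625 rad.
Area = E·R² = 0.5625 × (6371)² ≈ 22833036 km².

22833036 km²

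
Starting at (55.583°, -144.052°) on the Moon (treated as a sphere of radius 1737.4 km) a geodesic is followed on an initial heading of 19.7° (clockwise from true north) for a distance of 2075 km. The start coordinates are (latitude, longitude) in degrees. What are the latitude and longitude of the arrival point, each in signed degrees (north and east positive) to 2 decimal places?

52.95°, 4.59°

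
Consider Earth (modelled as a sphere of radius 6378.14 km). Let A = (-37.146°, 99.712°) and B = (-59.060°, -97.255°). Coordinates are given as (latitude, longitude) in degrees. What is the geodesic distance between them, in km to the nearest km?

With latitudes φ₁ = -37.146°, φ₂ = -59.060° and longitude difference Δλ = 163.033°:
cos c = sin φ₁ sin φ₂ + cos φ₁ cos φ₂ cos Δλ = (-0.6038)(-0.8577) + (0.7971)(0.5141)(-0.9565) = 0.12594,
so c = arccos(0.12594) = 1.44452 rad.
Distance = R·c = 6378.14 × 1.4445 ≈ 9213 km.

9213 km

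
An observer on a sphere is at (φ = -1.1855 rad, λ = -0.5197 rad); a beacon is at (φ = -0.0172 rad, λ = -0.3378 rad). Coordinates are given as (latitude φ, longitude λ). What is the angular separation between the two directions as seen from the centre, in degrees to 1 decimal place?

67.3°

Let φ₁ = -1.1855 rad, φ₂ = -0.0172 rad, and Δλ = 0.1819 rad.
Haversine: a = sin²(Δφ/2) + cos φ₁ cos φ₂ sin²(Δλ/2) = 0.3041 + (0.3758)(0.9999)(0.0082) = 0.30724.
Central angle c = 2·arcsin(√a) = 1.17503 rad.
So the angular separation is 67.3°.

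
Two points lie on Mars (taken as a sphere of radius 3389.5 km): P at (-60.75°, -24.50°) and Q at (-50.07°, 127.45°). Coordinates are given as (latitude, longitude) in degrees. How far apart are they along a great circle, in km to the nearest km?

With latitudes φ₁ = -60.750°, φ₂ = -50.070° and longitude difference Δλ = 151.950°:
cos c = sin φ₁ sin φ₂ + cos φ₁ cos φ₂ cos Δλ = (-0.8725)(-0.7668) + (0.4886)(0.6419)(-0.8825) = 0.39227,
so c = arccos(0.39227) = 1.16770 rad.
Distance = R·c = 3389.5 × 1.1677 ≈ 3958 km.

3958 km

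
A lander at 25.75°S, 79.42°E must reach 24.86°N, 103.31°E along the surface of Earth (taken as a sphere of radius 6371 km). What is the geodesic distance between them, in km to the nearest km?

6185 km

With latitudes φ₁ = -25.750°, φ₂ = 24.860° and longitude difference Δλ = 23.890°:
cos c = sin φ₁ sin φ₂ + cos φ₁ cos φ₂ cos Δλ = (-0.4344)(0.4204) + (0.9007)(0.9073)(0.9143) = 0.56458,
so c = arccos(0.56458) = 0.97087 rad.
Distance = R·c = 6371 × 0.9709 ≈ 6185 km.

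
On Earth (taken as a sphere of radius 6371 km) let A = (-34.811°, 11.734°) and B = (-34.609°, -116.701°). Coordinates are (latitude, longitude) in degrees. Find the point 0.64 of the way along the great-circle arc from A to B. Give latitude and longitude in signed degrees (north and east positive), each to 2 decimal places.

-55.43°, -76.68°

The central angle between A and B is δ = 1.6668 rad.
With f = 0.64, the slerp weights are sin((1−f)δ)/sin δ = 0.5673 and sin(fδ)/sin δ = 0.8797.
Weighted sum of the unit vectors: (0.5673)·(0.8039,0.1670,-0.5709) + (0.8797)·(-0.3698,-0.7353,-0.5680) = (0.1307, -0.5521, -0.8235).
Converting back: φ = atan2(z, √(x²+y²)) = -55.43°, λ = atan2(y, x) = -76.68°.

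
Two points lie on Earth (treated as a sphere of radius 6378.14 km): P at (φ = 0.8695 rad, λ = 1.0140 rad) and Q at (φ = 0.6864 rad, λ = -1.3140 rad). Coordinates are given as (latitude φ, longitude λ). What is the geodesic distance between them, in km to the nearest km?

In radians: φ₁ = 0.8695, φ₂ = 0.6864, Δλ = -133.385° = -2.3280 rad.
Haversine: a = sin²(Δφ/2) + cos φ₁ cos φ₂ sin²(Δλ/2) = 0.0084 + (0.6452)(0.7735)(0.8434) = 0.42931.
Central angle c = 2·arcsin(√a) = 1.42895 rad.
Distance = R·c = 6378.14 × 1.4289 ≈ 9114 km.

9114 km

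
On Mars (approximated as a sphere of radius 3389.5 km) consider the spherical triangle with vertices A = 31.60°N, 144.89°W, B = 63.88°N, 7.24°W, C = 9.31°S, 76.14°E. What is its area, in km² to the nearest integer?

24409777 km²

Side lengths (central angles): a = 1.6661, b = 2.3729, c = 1.3762 rad; semiperimeter s = 2.7076.
By l'Huilier's theorem, tan(E/4) = √[tan(s/2) tan((s−a)/2) tan((s−b)/2) tan((s−c)/2)], giving spherical excess E = 2.1247 rad.
Area = E·R² = 2.1247 × (3389.5)² ≈ 24409777 km².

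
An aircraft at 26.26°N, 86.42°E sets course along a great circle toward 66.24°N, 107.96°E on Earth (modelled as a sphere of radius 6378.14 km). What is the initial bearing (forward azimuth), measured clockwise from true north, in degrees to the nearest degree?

13°

With φ₁ = 0.4583, φ₂ = 1.1561, Δλ = 0.3759 rad, the forward-azimuth formula gives
θ = atan2( sin Δλ cos φ₂ , cos φ₁ sin φ₂ − sin φ₁ cos φ₂ cos Δλ ) = atan2(0.1479, 0.6550) = 12.73°.
So the initial bearing is 13°.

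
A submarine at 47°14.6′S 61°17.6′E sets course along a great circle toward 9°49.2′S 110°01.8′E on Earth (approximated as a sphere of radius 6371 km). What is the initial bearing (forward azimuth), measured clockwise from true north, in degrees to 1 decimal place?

64.0°

Δλ = 48.737° = 0.8506 rad.
y = sin Δλ · cos φ₂ = (0.7517)(0.9853) = 0.7407
x = cos φ₁ sin φ₂ − sin φ₁ cos φ₂ cos Δλ = (0.6789)(-0.1706) − (-0.7342)(0.9853)(0.6595) = 0.3614
θ = atan2(y, x) = 63.99°, so the bearing is 64.0°.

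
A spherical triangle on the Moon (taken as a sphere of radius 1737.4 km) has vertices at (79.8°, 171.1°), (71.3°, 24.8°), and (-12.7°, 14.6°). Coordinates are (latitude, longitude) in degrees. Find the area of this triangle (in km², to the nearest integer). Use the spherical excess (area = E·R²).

66237 km²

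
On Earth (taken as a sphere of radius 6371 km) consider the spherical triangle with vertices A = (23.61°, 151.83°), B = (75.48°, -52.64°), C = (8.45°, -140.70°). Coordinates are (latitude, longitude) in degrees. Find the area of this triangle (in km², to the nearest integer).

38680237 km²

Side lengths (central angles): a = 1.4196, b = 1.1526, c = 1.3912 rad; semiperimeter s = 1.9817.
By l'Huilier's theorem, tan(E/4) = √[tan(s/2) tan((s−a)/2) tan((s−b)/2) tan((s−c)/2)], giving spherical excess E = 0.9530 rad.
Area = E·R² = 0.9530 × (6371)² ≈ 38680237 km².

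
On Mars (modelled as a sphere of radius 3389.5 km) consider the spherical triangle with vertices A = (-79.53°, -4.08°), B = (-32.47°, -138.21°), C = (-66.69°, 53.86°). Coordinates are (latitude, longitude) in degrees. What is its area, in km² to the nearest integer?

1835229 km²

Side lengths (central angles): a = 1.4034, b = 0.3445, c = 1.1361 rad; semiperimeter s = 1.4420.
By l'Huilier's theorem, tan(E/4) = √[tan(s/2) tan((s−a)/2) tan((s−b)/2) tan((s−c)/2)], giving spherical excess E = 0.1597 rad.
Area = E·R² = 0.1597 × (3389.5)² ≈ 1835229 km².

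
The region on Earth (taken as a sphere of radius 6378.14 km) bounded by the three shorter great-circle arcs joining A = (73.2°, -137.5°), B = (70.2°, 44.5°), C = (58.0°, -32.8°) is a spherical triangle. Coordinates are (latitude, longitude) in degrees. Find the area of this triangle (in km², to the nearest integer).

7367535 km²

Side lengths (central angles): a = 0.5783, b = 0.6873, c = 0.6387 rad; semiperimeter s = 0.9521.
By l'Huilier's theorem, tan(E/4) = √[tan(s/2) tan((s−a)/2) tan((s−b)/2) tan((s−c)/2)], giving spherical excess E = 0.1811 rad.
Area = E·R² = 0.1811 × (6378.14)² ≈ 7367535 km².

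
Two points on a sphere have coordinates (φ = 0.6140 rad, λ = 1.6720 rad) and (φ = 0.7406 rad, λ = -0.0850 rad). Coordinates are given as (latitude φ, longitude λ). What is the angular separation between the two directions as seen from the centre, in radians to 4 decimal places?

In radians: φ₁ = 0.6140, φ₂ = 0.7406, Δλ = -100.669° = -1.7570 rad.
Haversine: a = sin²(Δφ/2) + cos φ₁ cos φ₂ sin²(Δλ/2) = 0.0040 + (0.8173)(0.7381)(0.5926) = 0.36147.
Central angle c = 2·arcsin(√a) = 1.29006 rad.
So the angular separation is 1.2901 rad.

1.2901 rad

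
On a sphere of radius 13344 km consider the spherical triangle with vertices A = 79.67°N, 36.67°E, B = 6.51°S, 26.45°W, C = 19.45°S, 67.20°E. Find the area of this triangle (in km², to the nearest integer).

323748410 km²

Side lengths (central angles): a = 1.5927, b = 1.7538, c = 1.6018 rad; semiperimeter s = 2.4741.
By l'Huilier's theorem, tan(E/4) = √[tan(s/2) tan((s−a)/2) tan((s−b)/2) tan((s−c)/2)], giving spherical excess E = 1.8182 rad.
Area = E·R² = 1.8182 × (13344)² ≈ 323748410 km².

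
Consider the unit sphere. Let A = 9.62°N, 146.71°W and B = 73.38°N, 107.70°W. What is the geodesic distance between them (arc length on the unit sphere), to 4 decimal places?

1.1818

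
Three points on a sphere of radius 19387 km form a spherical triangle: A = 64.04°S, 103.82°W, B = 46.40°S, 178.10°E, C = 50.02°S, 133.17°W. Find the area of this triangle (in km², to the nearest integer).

Side lengths (central angles): a = 0.5601, b = 0.3650, c = 0.7764 rad; semiperimeter s = 0.8508.
By l'Huilier's theorem, tan(E/4) = √[tan(s/2) tan((s−a)/2) tan((s−b)/2) tan((s−c)/2)], giving spherical excess E = 0.0989 rad.
Area = E·R² = 0.0989 × (19387)² ≈ 37167112 km².

37167112 km²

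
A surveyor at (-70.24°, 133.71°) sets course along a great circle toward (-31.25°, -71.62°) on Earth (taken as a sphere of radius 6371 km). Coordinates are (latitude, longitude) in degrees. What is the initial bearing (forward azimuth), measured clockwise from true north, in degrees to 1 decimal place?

157.9°

With φ₁ = -1.2259, φ₂ = -0.5454, Δλ = 2.6995 rad, the forward-azimuth formula gives
θ = atan2( sin Δλ cos φ₂ , cos φ₁ sin φ₂ − sin φ₁ cos φ₂ cos Δλ ) = atan2(0.3658, -0.9026) = 157.94°.
So the initial bearing is 157.9°.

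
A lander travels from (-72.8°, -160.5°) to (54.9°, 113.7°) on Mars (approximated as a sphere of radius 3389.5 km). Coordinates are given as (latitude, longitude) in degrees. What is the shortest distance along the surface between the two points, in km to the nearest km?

8298 km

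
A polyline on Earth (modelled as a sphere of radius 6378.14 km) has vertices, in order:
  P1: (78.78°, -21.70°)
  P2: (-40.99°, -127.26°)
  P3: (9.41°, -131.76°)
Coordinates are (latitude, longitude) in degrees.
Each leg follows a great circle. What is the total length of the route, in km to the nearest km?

Leg P1→P2: central angle 2.3224 rad, distance 14812.4 km.
Leg P2→P3: central angle 0.8826 rad, distance 5629.5 km.
Total: 14812.4 + 5629.5 ≈ 20442 km.

20442 km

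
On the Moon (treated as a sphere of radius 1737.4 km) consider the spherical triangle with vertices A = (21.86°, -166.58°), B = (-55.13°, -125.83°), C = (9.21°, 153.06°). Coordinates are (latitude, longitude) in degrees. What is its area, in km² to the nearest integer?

Side lengths (central angles): a = 1.6149, b = 0.7110, c = 1.4742 rad; semiperimeter s = 1.9001.
By l'Huilier's theorem, tan(E/4) = √[tan(s/2) tan((s−a)/2) tan((s−b)/2) tan((s−c)/2)], giving spherical excess E = 0.6787 rad.
Area = E·R² = 0.6787 × (1737.4)² ≈ 2048582 km².

2048582 km²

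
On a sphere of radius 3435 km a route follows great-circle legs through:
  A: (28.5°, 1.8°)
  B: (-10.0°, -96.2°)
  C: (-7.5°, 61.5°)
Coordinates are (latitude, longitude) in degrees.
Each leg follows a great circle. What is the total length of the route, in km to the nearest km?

15195 km

Leg A→B: central angle 1.7755 rad, distance 6098.9 km.
Leg B→C: central angle 2.6481 rad, distance 9096.3 km.
Total: 6098.9 + 9096.3 ≈ 15195 km.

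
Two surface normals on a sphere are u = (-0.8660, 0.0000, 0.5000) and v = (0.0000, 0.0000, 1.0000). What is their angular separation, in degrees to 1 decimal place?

u·v = 0.5000; |u| = 1.0000, |v| = 1.0000.
cos θ = (u·v)/(|u||v|) = 0.5000, so θ = 60.0°.

60.0°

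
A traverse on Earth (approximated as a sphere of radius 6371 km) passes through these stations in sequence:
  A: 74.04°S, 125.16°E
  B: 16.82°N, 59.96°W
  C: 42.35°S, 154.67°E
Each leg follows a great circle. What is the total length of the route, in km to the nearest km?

29322 km

Leg A→B: central angle 2.1417 rad, distance 13644.6 km.
Leg B→C: central angle 2.4607 rad, distance 15677.3 km.
Total: 13644.6 + 15677.3 ≈ 29322 km.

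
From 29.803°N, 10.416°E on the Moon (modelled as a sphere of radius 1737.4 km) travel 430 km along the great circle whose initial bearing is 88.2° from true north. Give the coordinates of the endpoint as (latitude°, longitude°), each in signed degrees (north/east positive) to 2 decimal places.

Angular distance δ = d/R = 430/1737.4 = 0.24750 rad; initial bearing θ = 1.5394 rad.
sin φ₂ = sin φ₁ cos δ + cos φ₁ sin δ cos θ = (0.4970)(0.9695) + (0.8677)(0.2450)(0.0314) = 0.4886, so φ₂ = 29.25°.
Δλ = atan2(sin θ sin δ cos φ₁, cos δ − sin φ₁ sin φ₂) = atan2(0.2125, 0.7267) = 16.298°.
λ₂ = 10.416° + 16.298° = 26.71°.

29.25°, 26.71°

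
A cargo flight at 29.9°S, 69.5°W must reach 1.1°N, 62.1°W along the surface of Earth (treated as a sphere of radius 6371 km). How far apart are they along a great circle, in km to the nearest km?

Let φ₁ = -0.5219 rad, φ₂ = 0.0192 rad, and Δλ = 0.1292 rad.
cos c = sin φ₁ sin φ₂ + cos φ₁ cos φ₂ cos Δλ = (-0.4985)(0.0192) + (0.8669)(0.9998)(0.9917) = 0.84995,
so c = arccos(0.84995) = 0.55491 rad.
Distance = R·c = 6371 × 0.5549 ≈ 3535 km.

3535 km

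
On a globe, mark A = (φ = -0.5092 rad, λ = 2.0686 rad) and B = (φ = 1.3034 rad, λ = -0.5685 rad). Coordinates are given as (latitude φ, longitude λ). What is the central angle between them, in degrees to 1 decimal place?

With latitudes φ₁ = -29.175°, φ₂ = 74.679° and longitude difference Δλ = -151.095°:
Haversine: a = sin²(Δφ/2) + cos φ₁ cos φ₂ sin²(Δλ/2) = 0.6197 + (0.8731)(0.2642)(0.9377) = 0.83606.
Central angle c = 2·arcsin(√a) = 2.30786 rad.
So the angular separation is 132.2°.

132.2°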